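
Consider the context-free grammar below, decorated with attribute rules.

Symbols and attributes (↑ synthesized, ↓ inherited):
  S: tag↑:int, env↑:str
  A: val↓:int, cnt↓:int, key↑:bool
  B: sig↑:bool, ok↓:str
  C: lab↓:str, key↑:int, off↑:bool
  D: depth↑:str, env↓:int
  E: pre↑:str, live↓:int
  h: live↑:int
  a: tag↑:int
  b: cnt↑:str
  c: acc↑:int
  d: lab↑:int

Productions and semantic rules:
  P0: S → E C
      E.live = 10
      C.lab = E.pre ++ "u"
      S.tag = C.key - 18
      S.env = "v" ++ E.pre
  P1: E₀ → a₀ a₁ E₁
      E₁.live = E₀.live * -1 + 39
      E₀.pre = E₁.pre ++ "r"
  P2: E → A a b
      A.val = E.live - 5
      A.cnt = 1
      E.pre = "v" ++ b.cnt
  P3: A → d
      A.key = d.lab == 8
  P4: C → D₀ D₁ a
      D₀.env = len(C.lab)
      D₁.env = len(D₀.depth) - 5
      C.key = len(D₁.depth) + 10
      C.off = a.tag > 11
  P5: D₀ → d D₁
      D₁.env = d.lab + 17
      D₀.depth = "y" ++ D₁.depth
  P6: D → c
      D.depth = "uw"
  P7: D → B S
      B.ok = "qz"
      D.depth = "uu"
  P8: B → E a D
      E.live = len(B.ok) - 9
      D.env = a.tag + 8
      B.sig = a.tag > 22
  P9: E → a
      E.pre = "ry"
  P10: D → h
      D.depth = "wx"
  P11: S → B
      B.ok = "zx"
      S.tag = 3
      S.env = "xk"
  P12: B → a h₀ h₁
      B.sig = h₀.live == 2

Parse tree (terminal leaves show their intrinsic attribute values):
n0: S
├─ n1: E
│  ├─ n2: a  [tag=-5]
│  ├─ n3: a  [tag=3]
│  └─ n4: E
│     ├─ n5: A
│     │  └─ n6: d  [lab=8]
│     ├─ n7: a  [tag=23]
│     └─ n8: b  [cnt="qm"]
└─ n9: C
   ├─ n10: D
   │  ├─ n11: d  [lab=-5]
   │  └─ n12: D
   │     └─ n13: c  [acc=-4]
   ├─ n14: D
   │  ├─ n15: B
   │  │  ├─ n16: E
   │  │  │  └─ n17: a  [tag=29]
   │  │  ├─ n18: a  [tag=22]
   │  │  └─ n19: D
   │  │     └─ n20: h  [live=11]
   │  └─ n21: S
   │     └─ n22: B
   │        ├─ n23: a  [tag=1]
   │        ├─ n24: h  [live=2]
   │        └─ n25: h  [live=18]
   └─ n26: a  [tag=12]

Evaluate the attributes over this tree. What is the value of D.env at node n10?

5

1. n1.live = 10  [10]
2. n2.tag = -5  [terminal]
3. n3.tag = 3  [terminal]
4. n4.live = 29  [E₀.live * -1 + 39]
5. n5.val = 24  [E.live - 5]
6. n5.cnt = 1  [1]
7. n6.lab = 8  [terminal]
8. n5.key = true  [d.lab == 8]
9. n7.tag = 23  [terminal]
10. n8.cnt = "qm"  [terminal]
11. n4.pre = "vqm"  ["v" ++ b.cnt]
12. n1.pre = "vqmr"  [E₁.pre ++ "r"]
13. n9.lab = "vqmru"  [E.pre ++ "u"]
14. n10.env = 5  [len(C.lab)]
15. n11.lab = -5  [terminal]
16. n12.env = 12  [d.lab + 17]
17. n13.acc = -4  [terminal]
18. n12.depth = "uw"  ["uw"]
19. n10.depth = "yuw"  ["y" ++ D₁.depth]
20. n14.env = -2  [len(D₀.depth) - 5]
21. n15.ok = "qz"  ["qz"]
22. n16.live = -7  [len(B.ok) - 9]
23. n17.tag = 29  [terminal]
24. n16.pre = "ry"  ["ry"]
25. n18.tag = 22  [terminal]
26. n19.env = 30  [a.tag + 8]
27. n20.live = 11  [terminal]
28. n19.depth = "wx"  ["wx"]
29. n15.sig = false  [a.tag > 22]
30. n22.ok = "zx"  ["zx"]
31. n23.tag = 1  [terminal]
32. n24.live = 2  [terminal]
33. n25.live = 18  [terminal]
34. n22.sig = true  [h₀.live == 2]
35. n21.tag = 3  [3]
36. n21.env = "xk"  ["xk"]
37. n14.depth = "uu"  ["uu"]
38. n26.tag = 12  [terminal]
39. n9.key = 12  [len(D₁.depth) + 10]
40. n9.off = true  [a.tag > 11]
41. n0.tag = -6  [C.key - 18]
42. n0.env = "vvqmr"  ["v" ++ E.pre]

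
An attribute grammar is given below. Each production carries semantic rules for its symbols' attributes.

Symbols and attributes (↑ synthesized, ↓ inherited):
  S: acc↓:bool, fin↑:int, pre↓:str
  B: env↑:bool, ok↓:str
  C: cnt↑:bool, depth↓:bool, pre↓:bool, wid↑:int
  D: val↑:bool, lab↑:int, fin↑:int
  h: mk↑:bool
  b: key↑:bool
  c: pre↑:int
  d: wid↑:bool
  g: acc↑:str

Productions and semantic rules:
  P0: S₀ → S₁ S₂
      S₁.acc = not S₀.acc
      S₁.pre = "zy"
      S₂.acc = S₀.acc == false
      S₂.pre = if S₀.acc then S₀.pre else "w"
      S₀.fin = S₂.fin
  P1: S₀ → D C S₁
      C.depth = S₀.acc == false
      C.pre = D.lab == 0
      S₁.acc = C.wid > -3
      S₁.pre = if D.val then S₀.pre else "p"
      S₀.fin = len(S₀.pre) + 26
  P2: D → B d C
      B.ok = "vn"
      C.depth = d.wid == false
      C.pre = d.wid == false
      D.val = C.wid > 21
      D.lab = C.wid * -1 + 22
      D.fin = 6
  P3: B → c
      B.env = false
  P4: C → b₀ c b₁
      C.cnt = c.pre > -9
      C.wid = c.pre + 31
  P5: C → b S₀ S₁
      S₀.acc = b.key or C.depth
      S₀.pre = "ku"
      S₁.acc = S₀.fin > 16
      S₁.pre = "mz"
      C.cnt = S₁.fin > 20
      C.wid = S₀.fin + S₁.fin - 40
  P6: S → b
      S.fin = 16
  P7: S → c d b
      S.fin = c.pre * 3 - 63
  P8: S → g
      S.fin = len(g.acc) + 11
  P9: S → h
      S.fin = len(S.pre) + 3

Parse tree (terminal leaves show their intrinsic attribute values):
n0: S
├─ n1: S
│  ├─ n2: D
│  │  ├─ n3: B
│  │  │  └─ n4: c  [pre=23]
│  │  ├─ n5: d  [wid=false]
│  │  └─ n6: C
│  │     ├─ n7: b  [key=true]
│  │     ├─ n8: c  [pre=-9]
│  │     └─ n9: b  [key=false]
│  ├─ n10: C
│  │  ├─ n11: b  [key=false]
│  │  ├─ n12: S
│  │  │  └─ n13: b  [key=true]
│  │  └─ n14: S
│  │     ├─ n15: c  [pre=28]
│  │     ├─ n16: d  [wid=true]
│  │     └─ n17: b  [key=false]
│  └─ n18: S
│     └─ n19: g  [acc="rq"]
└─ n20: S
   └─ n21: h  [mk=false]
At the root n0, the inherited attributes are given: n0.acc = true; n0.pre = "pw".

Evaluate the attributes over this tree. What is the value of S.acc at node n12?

1. n0.acc = true  [given at root]
2. n0.pre = "pw"  [given at root]
3. n1.acc = false  [not S₀.acc]
4. n1.pre = "zy"  ["zy"]
5. n3.ok = "vn"  ["vn"]
6. n4.pre = 23  [terminal]
7. n3.env = false  [false]
8. n5.wid = false  [terminal]
9. n6.depth = true  [d.wid == false]
10. n6.pre = true  [d.wid == false]
11. n7.key = true  [terminal]
12. n8.pre = -9  [terminal]
13. n9.key = false  [terminal]
14. n6.cnt = false  [c.pre > -9]
15. n6.wid = 22  [c.pre + 31]
16. n2.val = true  [C.wid > 21]
17. n2.lab = 0  [C.wid * -1 + 22]
18. n2.fin = 6  [6]
19. n10.depth = true  [S₀.acc == false]
20. n10.pre = true  [D.lab == 0]
21. n11.key = false  [terminal]
22. n12.acc = true  [b.key or C.depth]
23. n12.pre = "ku"  ["ku"]
24. n13.key = true  [terminal]
25. n12.fin = 16  [16]
26. n14.acc = false  [S₀.fin > 16]
27. n14.pre = "mz"  ["mz"]
28. n15.pre = 28  [terminal]
29. n16.wid = true  [terminal]
30. n17.key = false  [terminal]
31. n14.fin = 21  [c.pre * 3 - 63]
32. n10.cnt = true  [S₁.fin > 20]
33. n10.wid = -3  [S₀.fin + S₁.fin - 40]
34. n18.acc = false  [C.wid > -3]
35. n18.pre = "zy"  [if D.val then S₀.pre else "p"]
36. n19.acc = "rq"  [terminal]
37. n18.fin = 13  [len(g.acc) + 11]
38. n1.fin = 28  [len(S₀.pre) + 26]
39. n20.acc = false  [S₀.acc == false]
40. n20.pre = "pw"  [if S₀.acc then S₀.pre else "w"]
41. n21.mk = false  [terminal]
42. n20.fin = 5  [len(S.pre) + 3]
43. n0.fin = 5  [S₂.fin]

true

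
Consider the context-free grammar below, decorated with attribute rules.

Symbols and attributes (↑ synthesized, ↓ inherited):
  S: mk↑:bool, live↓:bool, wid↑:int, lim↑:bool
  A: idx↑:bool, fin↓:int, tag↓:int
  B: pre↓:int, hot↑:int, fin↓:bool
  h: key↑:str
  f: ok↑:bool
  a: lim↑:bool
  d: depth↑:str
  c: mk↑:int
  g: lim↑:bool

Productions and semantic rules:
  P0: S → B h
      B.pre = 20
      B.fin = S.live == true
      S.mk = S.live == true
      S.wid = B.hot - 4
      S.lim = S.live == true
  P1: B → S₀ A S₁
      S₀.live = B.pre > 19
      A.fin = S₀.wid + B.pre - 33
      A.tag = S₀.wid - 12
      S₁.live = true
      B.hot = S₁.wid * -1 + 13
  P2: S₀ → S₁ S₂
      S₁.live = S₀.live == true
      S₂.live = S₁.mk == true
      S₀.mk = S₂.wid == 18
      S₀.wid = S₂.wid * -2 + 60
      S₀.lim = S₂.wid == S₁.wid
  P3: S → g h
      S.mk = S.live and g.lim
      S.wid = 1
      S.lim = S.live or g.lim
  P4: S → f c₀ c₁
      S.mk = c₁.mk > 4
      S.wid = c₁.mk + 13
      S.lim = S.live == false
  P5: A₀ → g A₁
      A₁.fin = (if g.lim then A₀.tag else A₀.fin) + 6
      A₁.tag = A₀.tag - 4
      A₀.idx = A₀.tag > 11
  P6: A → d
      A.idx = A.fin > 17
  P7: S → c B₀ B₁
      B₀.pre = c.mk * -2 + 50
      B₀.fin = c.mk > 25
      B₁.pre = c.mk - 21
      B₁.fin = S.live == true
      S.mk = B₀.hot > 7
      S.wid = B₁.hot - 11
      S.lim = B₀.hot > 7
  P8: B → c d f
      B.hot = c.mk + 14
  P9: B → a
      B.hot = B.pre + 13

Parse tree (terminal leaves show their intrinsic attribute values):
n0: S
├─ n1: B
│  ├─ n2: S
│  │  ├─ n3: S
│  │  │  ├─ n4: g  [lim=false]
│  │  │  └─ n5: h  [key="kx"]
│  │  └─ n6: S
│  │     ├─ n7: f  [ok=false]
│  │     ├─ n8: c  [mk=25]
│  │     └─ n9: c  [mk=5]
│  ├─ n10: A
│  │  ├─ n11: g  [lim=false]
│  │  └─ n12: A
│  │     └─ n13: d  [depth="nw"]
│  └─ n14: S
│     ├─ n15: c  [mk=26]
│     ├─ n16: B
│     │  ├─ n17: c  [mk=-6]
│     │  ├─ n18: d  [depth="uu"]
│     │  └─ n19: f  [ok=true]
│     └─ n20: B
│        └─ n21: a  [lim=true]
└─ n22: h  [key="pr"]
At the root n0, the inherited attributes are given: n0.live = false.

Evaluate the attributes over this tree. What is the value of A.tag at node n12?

1. n0.live = false  [given at root]
2. n1.pre = 20  [20]
3. n1.fin = false  [S.live == true]
4. n2.live = true  [B.pre > 19]
5. n3.live = true  [S₀.live == true]
6. n4.lim = false  [terminal]
7. n5.key = "kx"  [terminal]
8. n3.mk = false  [S.live and g.lim]
9. n3.wid = 1  [1]
10. n3.lim = true  [S.live or g.lim]
11. n6.live = false  [S₁.mk == true]
12. n7.ok = false  [terminal]
13. n8.mk = 25  [terminal]
14. n9.mk = 5  [terminal]
15. n6.mk = true  [c₁.mk > 4]
16. n6.wid = 18  [c₁.mk + 13]
17. n6.lim = true  [S.live == false]
18. n2.mk = true  [S₂.wid == 18]
19. n2.wid = 24  [S₂.wid * -2 + 60]
20. n2.lim = false  [S₂.wid == S₁.wid]
21. n10.fin = 11  [S₀.wid + B.pre - 33]
22. n10.tag = 12  [S₀.wid - 12]
23. n11.lim = false  [terminal]
24. n12.fin = 17  [(if g.lim then A₀.tag else A₀.fin) + 6]
25. n12.tag = 8  [A₀.tag - 4]
26. n13.depth = "nw"  [terminal]
27. n12.idx = false  [A.fin > 17]
28. n10.idx = true  [A₀.tag > 11]
29. n14.live = true  [true]
30. n15.mk = 26  [terminal]
31. n16.pre = -2  [c.mk * -2 + 50]
32. n16.fin = true  [c.mk > 25]
33. n17.mk = -6  [terminal]
34. n18.depth = "uu"  [terminal]
35. n19.ok = true  [terminal]
36. n16.hot = 8  [c.mk + 14]
37. n20.pre = 5  [c.mk - 21]
38. n20.fin = true  [S.live == true]
39. n21.lim = true  [terminal]
40. n20.hot = 18  [B.pre + 13]
41. n14.mk = true  [B₀.hot > 7]
42. n14.wid = 7  [B₁.hot - 11]
43. n14.lim = true  [B₀.hot > 7]
44. n1.hot = 6  [S₁.wid * -1 + 13]
45. n22.key = "pr"  [terminal]
46. n0.mk = false  [S.live == true]
47. n0.wid = 2  [B.hot - 4]
48. n0.lim = false  [S.live == true]

8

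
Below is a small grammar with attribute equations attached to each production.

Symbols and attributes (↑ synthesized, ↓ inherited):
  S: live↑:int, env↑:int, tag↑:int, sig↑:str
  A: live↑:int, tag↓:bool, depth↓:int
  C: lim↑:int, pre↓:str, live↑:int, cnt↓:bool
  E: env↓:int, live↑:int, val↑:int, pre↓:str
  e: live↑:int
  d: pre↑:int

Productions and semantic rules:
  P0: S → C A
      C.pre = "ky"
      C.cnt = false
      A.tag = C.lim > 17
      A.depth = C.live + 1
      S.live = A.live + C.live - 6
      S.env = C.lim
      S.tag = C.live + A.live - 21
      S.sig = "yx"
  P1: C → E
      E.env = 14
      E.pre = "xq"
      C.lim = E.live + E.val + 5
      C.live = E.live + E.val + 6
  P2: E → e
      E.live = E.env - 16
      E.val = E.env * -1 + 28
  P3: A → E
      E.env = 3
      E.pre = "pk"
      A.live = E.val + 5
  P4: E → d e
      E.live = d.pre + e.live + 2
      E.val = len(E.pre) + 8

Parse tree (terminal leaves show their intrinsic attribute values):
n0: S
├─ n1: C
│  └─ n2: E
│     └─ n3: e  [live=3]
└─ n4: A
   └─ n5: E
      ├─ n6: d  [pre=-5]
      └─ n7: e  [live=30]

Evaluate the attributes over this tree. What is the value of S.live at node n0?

1. n1.pre = "ky"  ["ky"]
2. n1.cnt = false  [false]
3. n2.env = 14  [14]
4. n2.pre = "xq"  ["xq"]
5. n3.live = 3  [terminal]
6. n2.live = -2  [E.env - 16]
7. n2.val = 14  [E.env * -1 + 28]
8. n1.lim = 17  [E.live + E.val + 5]
9. n1.live = 18  [E.live + E.val + 6]
10. n4.tag = false  [C.lim > 17]
11. n4.depth = 19  [C.live + 1]
12. n5.env = 3  [3]
13. n5.pre = "pk"  ["pk"]
14. n6.pre = -5  [terminal]
15. n7.live = 30  [terminal]
16. n5.live = 27  [d.pre + e.live + 2]
17. n5.val = 10  [len(E.pre) + 8]
18. n4.live = 15  [E.val + 5]
19. n0.live = 27  [A.live + C.live - 6]
20. n0.env = 17  [C.lim]
21. n0.tag = 12  [C.live + A.live - 21]
22. n0.sig = "yx"  ["yx"]

27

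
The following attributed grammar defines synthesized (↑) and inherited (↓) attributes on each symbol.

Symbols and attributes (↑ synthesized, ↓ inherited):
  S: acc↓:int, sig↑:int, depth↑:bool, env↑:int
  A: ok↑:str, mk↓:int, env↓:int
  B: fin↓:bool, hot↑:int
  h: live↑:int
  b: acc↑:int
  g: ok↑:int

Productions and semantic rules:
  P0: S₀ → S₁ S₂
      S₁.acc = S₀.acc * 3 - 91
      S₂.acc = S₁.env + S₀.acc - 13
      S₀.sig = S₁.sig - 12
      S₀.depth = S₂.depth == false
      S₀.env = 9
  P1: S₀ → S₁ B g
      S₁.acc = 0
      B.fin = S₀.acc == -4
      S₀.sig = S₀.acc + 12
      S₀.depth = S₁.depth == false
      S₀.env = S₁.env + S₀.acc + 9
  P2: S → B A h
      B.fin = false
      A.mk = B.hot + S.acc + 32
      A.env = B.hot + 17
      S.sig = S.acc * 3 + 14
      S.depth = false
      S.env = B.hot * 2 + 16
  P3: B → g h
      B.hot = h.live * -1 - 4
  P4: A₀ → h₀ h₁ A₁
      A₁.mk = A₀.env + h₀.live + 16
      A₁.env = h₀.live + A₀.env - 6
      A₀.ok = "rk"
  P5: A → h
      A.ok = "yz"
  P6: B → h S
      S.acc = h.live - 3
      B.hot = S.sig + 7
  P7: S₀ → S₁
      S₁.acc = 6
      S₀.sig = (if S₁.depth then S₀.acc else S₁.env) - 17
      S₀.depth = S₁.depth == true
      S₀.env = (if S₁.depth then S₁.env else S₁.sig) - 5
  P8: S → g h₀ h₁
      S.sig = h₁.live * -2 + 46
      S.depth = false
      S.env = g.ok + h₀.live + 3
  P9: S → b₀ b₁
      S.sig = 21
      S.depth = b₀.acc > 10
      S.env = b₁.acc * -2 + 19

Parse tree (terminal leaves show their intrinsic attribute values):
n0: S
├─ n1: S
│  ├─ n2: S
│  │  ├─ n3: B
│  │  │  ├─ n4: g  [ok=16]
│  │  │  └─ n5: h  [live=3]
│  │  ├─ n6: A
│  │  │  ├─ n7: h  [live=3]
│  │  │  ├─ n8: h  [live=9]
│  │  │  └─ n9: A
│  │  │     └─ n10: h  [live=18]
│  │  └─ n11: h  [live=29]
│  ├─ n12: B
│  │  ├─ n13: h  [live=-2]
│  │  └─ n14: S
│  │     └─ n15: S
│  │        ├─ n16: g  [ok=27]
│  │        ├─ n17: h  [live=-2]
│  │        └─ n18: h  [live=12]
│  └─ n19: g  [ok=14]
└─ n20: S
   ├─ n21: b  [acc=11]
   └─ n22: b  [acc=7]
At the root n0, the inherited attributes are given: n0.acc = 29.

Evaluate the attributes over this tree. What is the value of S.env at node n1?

1. n0.acc = 29  [given at root]
2. n1.acc = -4  [S₀.acc * 3 - 91]
3. n2.acc = 0  [0]
4. n3.fin = false  [false]
5. n4.ok = 16  [terminal]
6. n5.live = 3  [terminal]
7. n3.hot = -7  [h.live * -1 - 4]
8. n6.mk = 25  [B.hot + S.acc + 32]
9. n6.env = 10  [B.hot + 17]
10. n7.live = 3  [terminal]
11. n8.live = 9  [terminal]
12. n9.mk = 29  [A₀.env + h₀.live + 16]
13. n9.env = 7  [h₀.live + A₀.env - 6]
14. n10.live = 18  [terminal]
15. n9.ok = "yz"  ["yz"]
16. n6.ok = "rk"  ["rk"]
17. n11.live = 29  [terminal]
18. n2.sig = 14  [S.acc * 3 + 14]
19. n2.depth = false  [false]
20. n2.env = 2  [B.hot * 2 + 16]
21. n12.fin = true  [S₀.acc == -4]
22. n13.live = -2  [terminal]
23. n14.acc = -5  [h.live - 3]
24. n15.acc = 6  [6]
25. n16.ok = 27  [terminal]
26. n17.live = -2  [terminal]
27. n18.live = 12  [terminal]
28. n15.sig = 22  [h₁.live * -2 + 46]
29. n15.depth = false  [false]
30. n15.env = 28  [g.ok + h₀.live + 3]
31. n14.sig = 11  [(if S₁.depth then S₀.acc else S₁.env) - 17]
32. n14.depth = false  [S₁.depth == true]
33. n14.env = 17  [(if S₁.depth then S₁.env else S₁.sig) - 5]
34. n12.hot = 18  [S.sig + 7]
35. n19.ok = 14  [terminal]
36. n1.sig = 8  [S₀.acc + 12]
37. n1.depth = true  [S₁.depth == false]
38. n1.env = 7  [S₁.env + S₀.acc + 9]
39. n20.acc = 23  [S₁.env + S₀.acc - 13]
40. n21.acc = 11  [terminal]
41. n22.acc = 7  [terminal]
42. n20.sig = 21  [21]
43. n20.depth = true  [b₀.acc > 10]
44. n20.env = 5  [b₁.acc * -2 + 19]
45. n0.sig = -4  [S₁.sig - 12]
46. n0.depth = false  [S₂.depth == false]
47. n0.env = 9  [9]

7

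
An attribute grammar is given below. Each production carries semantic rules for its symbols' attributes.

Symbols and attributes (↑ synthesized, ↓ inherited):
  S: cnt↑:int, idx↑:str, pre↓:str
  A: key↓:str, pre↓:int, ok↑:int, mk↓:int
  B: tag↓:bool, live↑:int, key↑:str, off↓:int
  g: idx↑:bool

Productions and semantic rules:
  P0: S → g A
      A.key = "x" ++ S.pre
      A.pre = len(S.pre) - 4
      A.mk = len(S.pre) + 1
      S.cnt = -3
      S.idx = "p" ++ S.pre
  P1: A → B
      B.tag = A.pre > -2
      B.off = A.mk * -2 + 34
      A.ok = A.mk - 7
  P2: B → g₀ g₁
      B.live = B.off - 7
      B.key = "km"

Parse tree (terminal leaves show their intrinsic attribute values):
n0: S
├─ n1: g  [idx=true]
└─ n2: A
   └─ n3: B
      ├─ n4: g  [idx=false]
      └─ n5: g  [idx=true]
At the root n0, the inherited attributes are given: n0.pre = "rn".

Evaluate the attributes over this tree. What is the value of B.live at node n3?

21

1. n0.pre = "rn"  [given at root]
2. n1.idx = true  [terminal]
3. n2.key = "xrn"  ["x" ++ S.pre]
4. n2.pre = -2  [len(S.pre) - 4]
5. n2.mk = 3  [len(S.pre) + 1]
6. n3.tag = false  [A.pre > -2]
7. n3.off = 28  [A.mk * -2 + 34]
8. n4.idx = false  [terminal]
9. n5.idx = true  [terminal]
10. n3.live = 21  [B.off - 7]
11. n3.key = "km"  ["km"]
12. n2.ok = -4  [A.mk - 7]
13. n0.cnt = -3  [-3]
14. n0.idx = "prn"  ["p" ++ S.pre]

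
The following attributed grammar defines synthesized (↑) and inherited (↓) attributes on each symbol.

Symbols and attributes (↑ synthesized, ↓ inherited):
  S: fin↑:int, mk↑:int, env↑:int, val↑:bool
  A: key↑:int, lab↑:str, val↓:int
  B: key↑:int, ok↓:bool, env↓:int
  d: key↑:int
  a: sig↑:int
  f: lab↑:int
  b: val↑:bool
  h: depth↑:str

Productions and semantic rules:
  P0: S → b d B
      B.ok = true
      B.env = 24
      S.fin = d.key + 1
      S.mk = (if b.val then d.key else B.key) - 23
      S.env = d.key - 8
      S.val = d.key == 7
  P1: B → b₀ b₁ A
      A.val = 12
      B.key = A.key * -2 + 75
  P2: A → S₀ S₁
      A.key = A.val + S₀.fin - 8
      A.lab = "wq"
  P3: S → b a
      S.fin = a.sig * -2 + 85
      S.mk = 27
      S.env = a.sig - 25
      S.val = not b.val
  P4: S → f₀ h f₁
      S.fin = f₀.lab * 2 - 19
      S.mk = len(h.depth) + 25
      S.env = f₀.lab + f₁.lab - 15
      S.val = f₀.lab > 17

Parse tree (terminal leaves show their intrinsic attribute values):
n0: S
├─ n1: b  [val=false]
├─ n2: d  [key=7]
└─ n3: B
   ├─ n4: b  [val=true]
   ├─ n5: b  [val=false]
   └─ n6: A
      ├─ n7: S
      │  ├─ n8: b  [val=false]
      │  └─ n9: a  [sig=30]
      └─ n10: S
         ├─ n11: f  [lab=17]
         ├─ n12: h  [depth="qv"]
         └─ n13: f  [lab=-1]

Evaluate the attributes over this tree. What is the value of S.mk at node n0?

-6

1. n1.val = false  [terminal]
2. n2.key = 7  [terminal]
3. n3.ok = true  [true]
4. n3.env = 24  [24]
5. n4.val = true  [terminal]
6. n5.val = false  [terminal]
7. n6.val = 12  [12]
8. n8.val = false  [terminal]
9. n9.sig = 30  [terminal]
10. n7.fin = 25  [a.sig * -2 + 85]
11. n7.mk = 27  [27]
12. n7.env = 5  [a.sig - 25]
13. n7.val = true  [not b.val]
14. n11.lab = 17  [terminal]
15. n12.depth = "qv"  [terminal]
16. n13.lab = -1  [terminal]
17. n10.fin = 15  [f₀.lab * 2 - 19]
18. n10.mk = 27  [len(h.depth) + 25]
19. n10.env = 1  [f₀.lab + f₁.lab - 15]
20. n10.val = false  [f₀.lab > 17]
21. n6.key = 29  [A.val + S₀.fin - 8]
22. n6.lab = "wq"  ["wq"]
23. n3.key = 17  [A.key * -2 + 75]
24. n0.fin = 8  [d.key + 1]
25. n0.mk = -6  [(if b.val then d.key else B.key) - 23]
26. n0.env = -1  [d.key - 8]
27. n0.val = true  [d.key == 7]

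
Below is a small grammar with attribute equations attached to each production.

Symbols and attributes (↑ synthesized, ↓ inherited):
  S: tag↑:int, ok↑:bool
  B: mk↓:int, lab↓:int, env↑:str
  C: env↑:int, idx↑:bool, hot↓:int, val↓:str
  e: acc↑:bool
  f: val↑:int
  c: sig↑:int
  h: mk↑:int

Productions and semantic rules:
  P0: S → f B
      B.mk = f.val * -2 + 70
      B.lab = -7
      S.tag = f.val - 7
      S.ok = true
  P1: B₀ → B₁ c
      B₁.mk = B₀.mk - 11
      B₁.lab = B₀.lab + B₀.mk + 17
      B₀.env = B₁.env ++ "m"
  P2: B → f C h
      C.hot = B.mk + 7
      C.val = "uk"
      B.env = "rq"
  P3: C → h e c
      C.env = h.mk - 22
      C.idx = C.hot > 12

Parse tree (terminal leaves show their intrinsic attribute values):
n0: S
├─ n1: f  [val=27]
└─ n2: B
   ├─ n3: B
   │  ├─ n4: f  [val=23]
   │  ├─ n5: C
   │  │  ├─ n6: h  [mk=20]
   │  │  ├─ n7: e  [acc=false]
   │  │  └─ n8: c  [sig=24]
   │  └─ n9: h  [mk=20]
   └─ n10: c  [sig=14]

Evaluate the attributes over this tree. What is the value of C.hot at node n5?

12

1. n1.val = 27  [terminal]
2. n2.mk = 16  [f.val * -2 + 70]
3. n2.lab = -7  [-7]
4. n3.mk = 5  [B₀.mk - 11]
5. n3.lab = 26  [B₀.lab + B₀.mk + 17]
6. n4.val = 23  [terminal]
7. n5.hot = 12  [B.mk + 7]
8. n5.val = "uk"  ["uk"]
9. n6.mk = 20  [terminal]
10. n7.acc = false  [terminal]
11. n8.sig = 24  [terminal]
12. n5.env = -2  [h.mk - 22]
13. n5.idx = false  [C.hot > 12]
14. n9.mk = 20  [terminal]
15. n3.env = "rq"  ["rq"]
16. n10.sig = 14  [terminal]
17. n2.env = "rqm"  [B₁.env ++ "m"]
18. n0.tag = 20  [f.val - 7]
19. n0.ok = true  [true]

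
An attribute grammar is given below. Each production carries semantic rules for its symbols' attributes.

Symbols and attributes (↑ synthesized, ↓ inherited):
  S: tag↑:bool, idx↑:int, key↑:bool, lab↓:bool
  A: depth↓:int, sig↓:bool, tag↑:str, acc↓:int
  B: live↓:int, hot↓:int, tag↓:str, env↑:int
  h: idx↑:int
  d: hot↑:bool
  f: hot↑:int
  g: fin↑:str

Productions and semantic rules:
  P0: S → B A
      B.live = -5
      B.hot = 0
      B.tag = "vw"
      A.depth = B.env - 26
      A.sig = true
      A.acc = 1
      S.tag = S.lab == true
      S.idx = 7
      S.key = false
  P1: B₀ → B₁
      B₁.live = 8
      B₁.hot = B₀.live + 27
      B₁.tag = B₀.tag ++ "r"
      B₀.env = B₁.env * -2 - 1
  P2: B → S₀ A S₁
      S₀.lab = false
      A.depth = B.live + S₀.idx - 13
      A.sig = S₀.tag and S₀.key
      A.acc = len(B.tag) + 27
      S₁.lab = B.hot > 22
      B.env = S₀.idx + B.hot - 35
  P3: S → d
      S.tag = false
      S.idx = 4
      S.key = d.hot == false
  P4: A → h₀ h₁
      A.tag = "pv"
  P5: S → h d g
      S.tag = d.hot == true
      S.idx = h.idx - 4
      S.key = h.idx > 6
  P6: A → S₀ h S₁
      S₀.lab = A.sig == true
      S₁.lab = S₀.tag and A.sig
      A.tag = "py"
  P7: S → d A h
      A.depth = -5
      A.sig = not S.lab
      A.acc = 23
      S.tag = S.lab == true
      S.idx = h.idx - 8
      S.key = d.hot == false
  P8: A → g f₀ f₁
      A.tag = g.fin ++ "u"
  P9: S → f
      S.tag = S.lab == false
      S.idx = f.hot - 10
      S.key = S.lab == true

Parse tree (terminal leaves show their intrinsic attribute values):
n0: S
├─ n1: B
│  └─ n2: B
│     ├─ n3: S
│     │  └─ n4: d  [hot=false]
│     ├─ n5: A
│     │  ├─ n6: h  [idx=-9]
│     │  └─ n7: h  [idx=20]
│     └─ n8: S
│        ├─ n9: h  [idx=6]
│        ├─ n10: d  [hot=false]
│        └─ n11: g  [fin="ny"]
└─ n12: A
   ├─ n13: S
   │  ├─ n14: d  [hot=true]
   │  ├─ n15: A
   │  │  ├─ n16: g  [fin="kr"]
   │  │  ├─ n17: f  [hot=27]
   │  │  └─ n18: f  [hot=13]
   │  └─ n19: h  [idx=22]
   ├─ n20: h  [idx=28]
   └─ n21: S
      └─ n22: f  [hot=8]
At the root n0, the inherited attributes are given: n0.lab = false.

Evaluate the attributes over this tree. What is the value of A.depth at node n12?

1. n0.lab = false  [given at root]
2. n1.live = -5  [-5]
3. n1.hot = 0  [0]
4. n1.tag = "vw"  ["vw"]
5. n2.live = 8  [8]
6. n2.hot = 22  [B₀.live + 27]
7. n2.tag = "vwr"  [B₀.tag ++ "r"]
8. n3.lab = false  [false]
9. n4.hot = false  [terminal]
10. n3.tag = false  [false]
11. n3.idx = 4  [4]
12. n3.key = true  [d.hot == false]
13. n5.depth = -1  [B.live + S₀.idx - 13]
14. n5.sig = false  [S₀.tag and S₀.key]
15. n5.acc = 30  [len(B.tag) + 27]
16. n6.idx = -9  [terminal]
17. n7.idx = 20  [terminal]
18. n5.tag = "pv"  ["pv"]
19. n8.lab = false  [B.hot > 22]
20. n9.idx = 6  [terminal]
21. n10.hot = false  [terminal]
22. n11.fin = "ny"  [terminal]
23. n8.tag = false  [d.hot == true]
24. n8.idx = 2  [h.idx - 4]
25. n8.key = false  [h.idx > 6]
26. n2.env = -9  [S₀.idx + B.hot - 35]
27. n1.env = 17  [B₁.env * -2 - 1]
28. n12.depth = -9  [B.env - 26]
29. n12.sig = true  [true]
30. n12.acc = 1  [1]
31. n13.lab = true  [A.sig == true]
32. n14.hot = true  [terminal]
33. n15.depth = -5  [-5]
34. n15.sig = false  [not S.lab]
35. n15.acc = 23  [23]
36. n16.fin = "kr"  [terminal]
37. n17.hot = 27  [terminal]
38. n18.hot = 13  [terminal]
39. n15.tag = "kru"  [g.fin ++ "u"]
40. n19.idx = 22  [terminal]
41. n13.tag = true  [S.lab == true]
42. n13.idx = 14  [h.idx - 8]
43. n13.key = false  [d.hot == false]
44. n20.idx = 28  [terminal]
45. n21.lab = true  [S₀.tag and A.sig]
46. n22.hot = 8  [terminal]
47. n21.tag = false  [S.lab == false]
48. n21.idx = -2  [f.hot - 10]
49. n21.key = true  [S.lab == true]
50. n12.tag = "py"  ["py"]
51. n0.tag = false  [S.lab == true]
52. n0.idx = 7  [7]
53. n0.key = false  [false]

-9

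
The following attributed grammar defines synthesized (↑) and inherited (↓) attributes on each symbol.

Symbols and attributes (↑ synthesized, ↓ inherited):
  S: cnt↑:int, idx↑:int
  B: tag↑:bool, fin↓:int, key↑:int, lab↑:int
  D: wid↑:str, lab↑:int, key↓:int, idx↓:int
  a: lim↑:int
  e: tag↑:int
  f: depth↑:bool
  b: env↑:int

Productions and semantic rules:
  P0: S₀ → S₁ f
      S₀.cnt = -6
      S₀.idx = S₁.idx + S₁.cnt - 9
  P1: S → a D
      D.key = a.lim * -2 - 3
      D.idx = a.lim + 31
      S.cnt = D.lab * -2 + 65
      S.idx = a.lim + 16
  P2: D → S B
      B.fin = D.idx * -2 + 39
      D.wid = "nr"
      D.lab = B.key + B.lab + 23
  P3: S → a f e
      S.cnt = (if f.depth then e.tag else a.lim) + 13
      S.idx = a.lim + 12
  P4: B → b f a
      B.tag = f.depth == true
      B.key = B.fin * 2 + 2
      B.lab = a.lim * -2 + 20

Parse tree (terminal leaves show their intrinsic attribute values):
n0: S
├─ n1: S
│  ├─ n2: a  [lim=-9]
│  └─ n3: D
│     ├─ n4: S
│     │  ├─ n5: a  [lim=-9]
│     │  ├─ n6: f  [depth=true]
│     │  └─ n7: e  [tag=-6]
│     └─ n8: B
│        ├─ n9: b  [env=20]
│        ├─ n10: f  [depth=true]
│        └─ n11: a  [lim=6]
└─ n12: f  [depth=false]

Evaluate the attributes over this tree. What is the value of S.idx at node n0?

17

1. n2.lim = -9  [terminal]
2. n3.key = 15  [a.lim * -2 - 3]
3. n3.idx = 22  [a.lim + 31]
4. n5.lim = -9  [terminal]
5. n6.depth = true  [terminal]
6. n7.tag = -6  [terminal]
7. n4.cnt = 7  [(if f.depth then e.tag else a.lim) + 13]
8. n4.idx = 3  [a.lim + 12]
9. n8.fin = -5  [D.idx * -2 + 39]
10. n9.env = 20  [terminal]
11. n10.depth = true  [terminal]
12. n11.lim = 6  [terminal]
13. n8.tag = true  [f.depth == true]
14. n8.key = -8  [B.fin * 2 + 2]
15. n8.lab = 8  [a.lim * -2 + 20]
16. n3.wid = "nr"  ["nr"]
17. n3.lab = 23  [B.key + B.lab + 23]
18. n1.cnt = 19  [D.lab * -2 + 65]
19. n1.idx = 7  [a.lim + 16]
20. n12.depth = false  [terminal]
21. n0.cnt = -6  [-6]
22. n0.idx = 17  [S₁.idx + S₁.cnt - 9]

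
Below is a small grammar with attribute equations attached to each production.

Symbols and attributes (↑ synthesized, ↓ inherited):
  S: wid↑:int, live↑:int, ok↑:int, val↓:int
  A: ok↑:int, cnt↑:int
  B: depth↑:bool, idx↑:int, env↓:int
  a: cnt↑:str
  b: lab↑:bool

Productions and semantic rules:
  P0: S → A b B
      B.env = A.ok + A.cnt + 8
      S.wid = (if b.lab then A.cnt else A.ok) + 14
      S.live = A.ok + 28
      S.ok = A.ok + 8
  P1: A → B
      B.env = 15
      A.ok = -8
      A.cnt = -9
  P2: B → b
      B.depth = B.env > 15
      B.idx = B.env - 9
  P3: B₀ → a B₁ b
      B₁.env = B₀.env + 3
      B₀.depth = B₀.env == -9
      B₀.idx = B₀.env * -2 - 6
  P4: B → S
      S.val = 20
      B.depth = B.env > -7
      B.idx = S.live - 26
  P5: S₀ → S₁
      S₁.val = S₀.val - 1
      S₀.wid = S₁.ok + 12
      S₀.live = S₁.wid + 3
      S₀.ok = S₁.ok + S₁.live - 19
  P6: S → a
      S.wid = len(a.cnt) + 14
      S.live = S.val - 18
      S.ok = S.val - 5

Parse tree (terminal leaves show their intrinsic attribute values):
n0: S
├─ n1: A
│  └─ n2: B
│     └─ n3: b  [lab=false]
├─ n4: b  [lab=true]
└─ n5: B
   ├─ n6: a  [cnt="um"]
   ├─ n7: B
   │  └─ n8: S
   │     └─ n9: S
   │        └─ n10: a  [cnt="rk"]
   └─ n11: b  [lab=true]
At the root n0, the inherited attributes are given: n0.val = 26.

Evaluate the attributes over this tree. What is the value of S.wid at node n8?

26

1. n0.val = 26  [given at root]
2. n2.env = 15  [15]
3. n3.lab = false  [terminal]
4. n2.depth = false  [B.env > 15]
5. n2.idx = 6  [B.env - 9]
6. n1.ok = -8  [-8]
7. n1.cnt = -9  [-9]
8. n4.lab = true  [terminal]
9. n5.env = -9  [A.ok + A.cnt + 8]
10. n6.cnt = "um"  [terminal]
11. n7.env = -6  [B₀.env + 3]
12. n8.val = 20  [20]
13. n9.val = 19  [S₀.val - 1]
14. n10.cnt = "rk"  [terminal]
15. n9.wid = 16  [len(a.cnt) + 14]
16. n9.live = 1  [S.val - 18]
17. n9.ok = 14  [S.val - 5]
18. n8.wid = 26  [S₁.ok + 12]
19. n8.live = 19  [S₁.wid + 3]
20. n8.ok = -4  [S₁.ok + S₁.live - 19]
21. n7.depth = true  [B.env > -7]
22. n7.idx = -7  [S.live - 26]
23. n11.lab = true  [terminal]
24. n5.depth = true  [B₀.env == -9]
25. n5.idx = 12  [B₀.env * -2 - 6]
26. n0.wid = 5  [(if b.lab then A.cnt else A.ok) + 14]
27. n0.live = 20  [A.ok + 28]
28. n0.ok = 0  [A.ok + 8]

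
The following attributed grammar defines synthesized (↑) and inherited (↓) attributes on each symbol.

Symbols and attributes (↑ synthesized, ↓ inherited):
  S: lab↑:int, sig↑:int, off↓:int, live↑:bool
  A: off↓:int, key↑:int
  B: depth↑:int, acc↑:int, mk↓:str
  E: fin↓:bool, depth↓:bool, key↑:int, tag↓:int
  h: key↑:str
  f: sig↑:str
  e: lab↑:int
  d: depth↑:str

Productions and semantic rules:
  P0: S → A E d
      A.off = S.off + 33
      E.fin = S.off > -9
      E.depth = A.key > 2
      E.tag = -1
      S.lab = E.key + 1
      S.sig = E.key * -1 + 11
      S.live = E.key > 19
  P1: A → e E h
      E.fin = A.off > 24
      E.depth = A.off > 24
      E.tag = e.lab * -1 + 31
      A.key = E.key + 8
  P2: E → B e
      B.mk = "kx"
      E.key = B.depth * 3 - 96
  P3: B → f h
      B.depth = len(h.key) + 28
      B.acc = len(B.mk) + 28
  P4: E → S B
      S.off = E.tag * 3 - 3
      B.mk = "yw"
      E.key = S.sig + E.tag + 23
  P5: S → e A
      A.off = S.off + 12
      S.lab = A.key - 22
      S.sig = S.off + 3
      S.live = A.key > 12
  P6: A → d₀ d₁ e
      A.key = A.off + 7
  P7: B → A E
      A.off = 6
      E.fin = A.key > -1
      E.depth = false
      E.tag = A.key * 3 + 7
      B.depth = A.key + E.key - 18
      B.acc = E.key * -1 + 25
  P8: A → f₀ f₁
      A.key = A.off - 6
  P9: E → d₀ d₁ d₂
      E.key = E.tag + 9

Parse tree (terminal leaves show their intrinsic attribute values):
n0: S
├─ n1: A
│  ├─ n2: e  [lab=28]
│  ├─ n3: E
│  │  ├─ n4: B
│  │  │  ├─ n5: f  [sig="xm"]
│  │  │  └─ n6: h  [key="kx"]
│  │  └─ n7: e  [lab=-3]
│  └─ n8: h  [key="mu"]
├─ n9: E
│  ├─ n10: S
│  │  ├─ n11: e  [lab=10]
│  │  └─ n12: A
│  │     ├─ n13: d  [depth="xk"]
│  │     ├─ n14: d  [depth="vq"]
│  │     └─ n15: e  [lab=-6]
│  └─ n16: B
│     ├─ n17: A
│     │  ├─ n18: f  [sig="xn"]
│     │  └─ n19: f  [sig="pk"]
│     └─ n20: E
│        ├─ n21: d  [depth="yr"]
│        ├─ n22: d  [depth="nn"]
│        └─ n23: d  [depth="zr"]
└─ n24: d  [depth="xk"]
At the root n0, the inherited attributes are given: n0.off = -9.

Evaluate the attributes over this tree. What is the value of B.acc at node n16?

9

1. n0.off = -9  [given at root]
2. n1.off = 24  [S.off + 33]
3. n2.lab = 28  [terminal]
4. n3.fin = false  [A.off > 24]
5. n3.depth = false  [A.off > 24]
6. n3.tag = 3  [e.lab * -1 + 31]
7. n4.mk = "kx"  ["kx"]
8. n5.sig = "xm"  [terminal]
9. n6.key = "kx"  [terminal]
10. n4.depth = 30  [len(h.key) + 28]
11. n4.acc = 30  [len(B.mk) + 28]
12. n7.lab = -3  [terminal]
13. n3.key = -6  [B.depth * 3 - 96]
14. n8.key = "mu"  [terminal]
15. n1.key = 2  [E.key + 8]
16. n9.fin = false  [S.off > -9]
17. n9.depth = false  [A.key > 2]
18. n9.tag = -1  [-1]
19. n10.off = -6  [E.tag * 3 - 3]
20. n11.lab = 10  [terminal]
21. n12.off = 6  [S.off + 12]
22. n13.depth = "xk"  [terminal]
23. n14.depth = "vq"  [terminal]
24. n15.lab = -6  [terminal]
25. n12.key = 13  [A.off + 7]
26. n10.lab = -9  [A.key - 22]
27. n10.sig = -3  [S.off + 3]
28. n10.live = true  [A.key > 12]
29. n16.mk = "yw"  ["yw"]
30. n17.off = 6  [6]
31. n18.sig = "xn"  [terminal]
32. n19.sig = "pk"  [terminal]
33. n17.key = 0  [A.off - 6]
34. n20.fin = true  [A.key > -1]
35. n20.depth = false  [false]
36. n20.tag = 7  [A.key * 3 + 7]
37. n21.depth = "yr"  [terminal]
38. n22.depth = "nn"  [terminal]
39. n23.depth = "zr"  [terminal]
40. n20.key = 16  [E.tag + 9]
41. n16.depth = -2  [A.key + E.key - 18]
42. n16.acc = 9  [E.key * -1 + 25]
43. n9.key = 19  [S.sig + E.tag + 23]
44. n24.depth = "xk"  [terminal]
45. n0.lab = 20  [E.key + 1]
46. n0.sig = -8  [E.key * -1 + 11]
47. n0.live = false  [E.key > 19]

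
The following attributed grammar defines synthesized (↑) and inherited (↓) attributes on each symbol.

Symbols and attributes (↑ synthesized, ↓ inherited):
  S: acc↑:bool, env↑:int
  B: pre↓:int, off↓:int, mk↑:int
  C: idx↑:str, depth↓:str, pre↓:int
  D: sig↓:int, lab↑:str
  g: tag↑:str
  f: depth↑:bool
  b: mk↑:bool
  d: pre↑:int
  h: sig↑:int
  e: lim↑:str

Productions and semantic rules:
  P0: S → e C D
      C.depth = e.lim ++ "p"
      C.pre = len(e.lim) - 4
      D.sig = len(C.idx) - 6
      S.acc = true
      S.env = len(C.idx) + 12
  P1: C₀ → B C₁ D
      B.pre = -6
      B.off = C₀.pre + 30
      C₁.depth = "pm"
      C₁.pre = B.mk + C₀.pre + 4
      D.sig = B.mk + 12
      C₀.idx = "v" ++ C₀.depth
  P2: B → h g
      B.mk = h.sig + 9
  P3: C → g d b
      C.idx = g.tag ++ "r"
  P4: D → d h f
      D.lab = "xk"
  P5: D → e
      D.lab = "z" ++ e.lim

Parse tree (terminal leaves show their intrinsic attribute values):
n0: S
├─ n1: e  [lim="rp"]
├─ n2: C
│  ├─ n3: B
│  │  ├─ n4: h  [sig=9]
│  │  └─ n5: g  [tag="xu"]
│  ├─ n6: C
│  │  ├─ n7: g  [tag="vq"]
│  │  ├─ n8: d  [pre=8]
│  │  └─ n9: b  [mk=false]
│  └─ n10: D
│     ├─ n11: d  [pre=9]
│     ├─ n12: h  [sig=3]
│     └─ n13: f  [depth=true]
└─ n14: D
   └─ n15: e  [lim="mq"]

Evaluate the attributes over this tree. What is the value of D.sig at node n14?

1. n1.lim = "rp"  [terminal]
2. n2.depth = "rpp"  [e.lim ++ "p"]
3. n2.pre = -2  [len(e.lim) - 4]
4. n3.pre = -6  [-6]
5. n3.off = 28  [C₀.pre + 30]
6. n4.sig = 9  [terminal]
7. n5.tag = "xu"  [terminal]
8. n3.mk = 18  [h.sig + 9]
9. n6.depth = "pm"  ["pm"]
10. n6.pre = 20  [B.mk + C₀.pre + 4]
11. n7.tag = "vq"  [terminal]
12. n8.pre = 8  [terminal]
13. n9.mk = false  [terminal]
14. n6.idx = "vqr"  [g.tag ++ "r"]
15. n10.sig = 30  [B.mk + 12]
16. n11.pre = 9  [terminal]
17. n12.sig = 3  [terminal]
18. n13.depth = true  [terminal]
19. n10.lab = "xk"  ["xk"]
20. n2.idx = "vrpp"  ["v" ++ C₀.depth]
21. n14.sig = -2  [len(C.idx) - 6]
22. n15.lim = "mq"  [terminal]
23. n14.lab = "zmq"  ["z" ++ e.lim]
24. n0.acc = true  [true]
25. n0.env = 16  [len(C.idx) + 12]

-2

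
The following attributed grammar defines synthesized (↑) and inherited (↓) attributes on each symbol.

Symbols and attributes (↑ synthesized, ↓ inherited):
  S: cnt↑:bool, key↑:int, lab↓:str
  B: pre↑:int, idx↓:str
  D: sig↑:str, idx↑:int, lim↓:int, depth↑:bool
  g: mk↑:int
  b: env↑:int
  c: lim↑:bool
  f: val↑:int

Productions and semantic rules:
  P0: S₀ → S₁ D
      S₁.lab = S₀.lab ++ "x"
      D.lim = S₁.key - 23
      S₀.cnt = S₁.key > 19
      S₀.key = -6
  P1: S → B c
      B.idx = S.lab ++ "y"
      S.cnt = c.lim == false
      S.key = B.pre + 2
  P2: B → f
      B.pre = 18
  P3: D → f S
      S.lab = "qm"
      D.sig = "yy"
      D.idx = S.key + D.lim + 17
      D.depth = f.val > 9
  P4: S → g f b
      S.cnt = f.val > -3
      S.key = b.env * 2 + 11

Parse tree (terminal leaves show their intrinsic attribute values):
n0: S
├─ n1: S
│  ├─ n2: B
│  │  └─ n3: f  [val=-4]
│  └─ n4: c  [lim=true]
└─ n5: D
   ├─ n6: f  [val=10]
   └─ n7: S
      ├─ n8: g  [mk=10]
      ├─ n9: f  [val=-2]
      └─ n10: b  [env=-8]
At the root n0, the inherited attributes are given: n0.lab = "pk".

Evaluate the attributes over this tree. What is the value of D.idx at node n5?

9

1. n0.lab = "pk"  [given at root]
2. n1.lab = "pkx"  [S₀.lab ++ "x"]
3. n2.idx = "pkxy"  [S.lab ++ "y"]
4. n3.val = -4  [terminal]
5. n2.pre = 18  [18]
6. n4.lim = true  [terminal]
7. n1.cnt = false  [c.lim == false]
8. n1.key = 20  [B.pre + 2]
9. n5.lim = -3  [S₁.key - 23]
10. n6.val = 10  [terminal]
11. n7.lab = "qm"  ["qm"]
12. n8.mk = 10  [terminal]
13. n9.val = -2  [terminal]
14. n10.env = -8  [terminal]
15. n7.cnt = true  [f.val > -3]
16. n7.key = -5  [b.env * 2 + 11]
17. n5.sig = "yy"  ["yy"]
18. n5.idx = 9  [S.key + D.lim + 17]
19. n5.depth = true  [f.val > 9]
20. n0.cnt = true  [S₁.key > 19]
21. n0.key = -6  [-6]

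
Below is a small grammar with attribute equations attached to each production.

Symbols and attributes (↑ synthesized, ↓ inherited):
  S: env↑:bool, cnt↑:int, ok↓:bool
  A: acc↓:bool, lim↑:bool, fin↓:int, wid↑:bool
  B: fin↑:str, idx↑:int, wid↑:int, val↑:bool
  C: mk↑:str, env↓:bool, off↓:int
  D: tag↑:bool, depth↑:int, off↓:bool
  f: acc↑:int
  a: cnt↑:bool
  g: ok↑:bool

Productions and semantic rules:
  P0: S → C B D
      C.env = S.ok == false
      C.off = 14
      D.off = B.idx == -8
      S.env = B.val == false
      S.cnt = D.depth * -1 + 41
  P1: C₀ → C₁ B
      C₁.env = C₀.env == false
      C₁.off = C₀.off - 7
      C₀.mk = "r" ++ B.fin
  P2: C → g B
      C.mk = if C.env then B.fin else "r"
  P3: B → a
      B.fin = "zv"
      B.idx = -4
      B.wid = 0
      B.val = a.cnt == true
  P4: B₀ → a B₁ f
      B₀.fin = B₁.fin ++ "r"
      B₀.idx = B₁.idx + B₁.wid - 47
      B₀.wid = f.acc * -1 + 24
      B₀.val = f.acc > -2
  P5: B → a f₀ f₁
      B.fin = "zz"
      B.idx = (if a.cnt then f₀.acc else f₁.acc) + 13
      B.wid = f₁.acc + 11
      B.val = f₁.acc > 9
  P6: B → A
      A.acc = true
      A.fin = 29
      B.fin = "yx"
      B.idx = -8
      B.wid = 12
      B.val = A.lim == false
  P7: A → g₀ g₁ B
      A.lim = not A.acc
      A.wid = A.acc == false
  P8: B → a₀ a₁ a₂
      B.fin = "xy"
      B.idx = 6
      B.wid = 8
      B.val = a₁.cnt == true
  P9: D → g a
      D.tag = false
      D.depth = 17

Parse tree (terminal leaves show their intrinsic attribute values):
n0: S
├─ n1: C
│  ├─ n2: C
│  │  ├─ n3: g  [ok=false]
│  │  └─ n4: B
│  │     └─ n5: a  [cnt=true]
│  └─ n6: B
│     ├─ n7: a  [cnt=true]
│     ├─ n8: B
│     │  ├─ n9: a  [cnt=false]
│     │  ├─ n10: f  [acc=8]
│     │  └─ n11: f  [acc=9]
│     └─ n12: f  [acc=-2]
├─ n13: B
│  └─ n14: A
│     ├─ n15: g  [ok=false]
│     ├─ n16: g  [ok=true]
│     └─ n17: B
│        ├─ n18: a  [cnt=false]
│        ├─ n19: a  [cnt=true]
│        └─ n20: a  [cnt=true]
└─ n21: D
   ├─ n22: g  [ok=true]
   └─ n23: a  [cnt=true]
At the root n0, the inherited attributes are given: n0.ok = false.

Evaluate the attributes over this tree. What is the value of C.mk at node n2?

"r"

1. n0.ok = false  [given at root]
2. n1.env = true  [S.ok == false]
3. n1.off = 14  [14]
4. n2.env = false  [C₀.env == false]
5. n2.off = 7  [C₀.off - 7]
6. n3.ok = false  [terminal]
7. n5.cnt = true  [terminal]
8. n4.fin = "zv"  ["zv"]
9. n4.idx = -4  [-4]
10. n4.wid = 0  [0]
11. n4.val = true  [a.cnt == true]
12. n2.mk = "r"  [if C.env then B.fin else "r"]
13. n7.cnt = true  [terminal]
14. n9.cnt = false  [terminal]
15. n10.acc = 8  [terminal]
16. n11.acc = 9  [terminal]
17. n8.fin = "zz"  ["zz"]
18. n8.idx = 22  [(if a.cnt then f₀.acc else f₁.acc) + 13]
19. n8.wid = 20  [f₁.acc + 11]
20. n8.val = false  [f₁.acc > 9]
21. n12.acc = -2  [terminal]
22. n6.fin = "zzr"  [B₁.fin ++ "r"]
23. n6.idx = -5  [B₁.idx + B₁.wid - 47]
24. n6.wid = 26  [f.acc * -1 + 24]
25. n6.val = false  [f.acc > -2]
26. n1.mk = "rzzr"  ["r" ++ B.fin]
27. n14.acc = true  [true]
28. n14.fin = 29  [29]
29. n15.ok = false  [terminal]
30. n16.ok = true  [terminal]
31. n18.cnt = false  [terminal]
32. n19.cnt = true  [terminal]
33. n20.cnt = true  [terminal]
34. n17.fin = "xy"  ["xy"]
35. n17.idx = 6  [6]
36. n17.wid = 8  [8]
37. n17.val = true  [a₁.cnt == true]
38. n14.lim = false  [not A.acc]
39. n14.wid = false  [A.acc == false]
40. n13.fin = "yx"  ["yx"]
41. n13.idx = -8  [-8]
42. n13.wid = 12  [12]
43. n13.val = true  [A.lim == false]
44. n21.off = true  [B.idx == -8]
45. n22.ok = true  [terminal]
46. n23.cnt = true  [terminal]
47. n21.tag = false  [false]
48. n21.depth = 17  [17]
49. n0.env = false  [B.val == false]
50. n0.cnt = 24  [D.depth * -1 + 41]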